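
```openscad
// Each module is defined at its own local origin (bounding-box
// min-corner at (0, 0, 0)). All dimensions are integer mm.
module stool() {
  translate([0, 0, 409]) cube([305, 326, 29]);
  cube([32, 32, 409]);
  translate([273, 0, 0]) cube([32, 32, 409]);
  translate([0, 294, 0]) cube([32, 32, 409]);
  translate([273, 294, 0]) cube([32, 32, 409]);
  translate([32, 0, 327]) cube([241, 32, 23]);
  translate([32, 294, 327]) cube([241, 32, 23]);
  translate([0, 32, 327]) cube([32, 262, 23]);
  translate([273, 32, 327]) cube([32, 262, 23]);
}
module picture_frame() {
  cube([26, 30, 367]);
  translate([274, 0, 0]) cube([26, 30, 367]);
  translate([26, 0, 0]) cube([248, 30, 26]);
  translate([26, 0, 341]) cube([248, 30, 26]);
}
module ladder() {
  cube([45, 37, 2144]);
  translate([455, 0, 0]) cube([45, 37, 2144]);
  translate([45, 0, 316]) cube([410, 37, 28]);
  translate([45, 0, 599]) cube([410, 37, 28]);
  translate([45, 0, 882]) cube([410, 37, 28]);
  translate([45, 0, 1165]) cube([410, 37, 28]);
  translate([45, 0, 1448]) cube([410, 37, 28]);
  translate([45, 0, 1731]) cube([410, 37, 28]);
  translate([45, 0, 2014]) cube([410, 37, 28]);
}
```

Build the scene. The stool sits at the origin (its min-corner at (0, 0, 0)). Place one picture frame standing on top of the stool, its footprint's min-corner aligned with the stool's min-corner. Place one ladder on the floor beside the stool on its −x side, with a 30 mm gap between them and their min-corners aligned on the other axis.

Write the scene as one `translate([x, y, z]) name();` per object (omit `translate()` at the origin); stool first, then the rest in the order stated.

stool();
translate([0, 0, 438]) picture_frame();
translate([-530, 0, 0]) ladder();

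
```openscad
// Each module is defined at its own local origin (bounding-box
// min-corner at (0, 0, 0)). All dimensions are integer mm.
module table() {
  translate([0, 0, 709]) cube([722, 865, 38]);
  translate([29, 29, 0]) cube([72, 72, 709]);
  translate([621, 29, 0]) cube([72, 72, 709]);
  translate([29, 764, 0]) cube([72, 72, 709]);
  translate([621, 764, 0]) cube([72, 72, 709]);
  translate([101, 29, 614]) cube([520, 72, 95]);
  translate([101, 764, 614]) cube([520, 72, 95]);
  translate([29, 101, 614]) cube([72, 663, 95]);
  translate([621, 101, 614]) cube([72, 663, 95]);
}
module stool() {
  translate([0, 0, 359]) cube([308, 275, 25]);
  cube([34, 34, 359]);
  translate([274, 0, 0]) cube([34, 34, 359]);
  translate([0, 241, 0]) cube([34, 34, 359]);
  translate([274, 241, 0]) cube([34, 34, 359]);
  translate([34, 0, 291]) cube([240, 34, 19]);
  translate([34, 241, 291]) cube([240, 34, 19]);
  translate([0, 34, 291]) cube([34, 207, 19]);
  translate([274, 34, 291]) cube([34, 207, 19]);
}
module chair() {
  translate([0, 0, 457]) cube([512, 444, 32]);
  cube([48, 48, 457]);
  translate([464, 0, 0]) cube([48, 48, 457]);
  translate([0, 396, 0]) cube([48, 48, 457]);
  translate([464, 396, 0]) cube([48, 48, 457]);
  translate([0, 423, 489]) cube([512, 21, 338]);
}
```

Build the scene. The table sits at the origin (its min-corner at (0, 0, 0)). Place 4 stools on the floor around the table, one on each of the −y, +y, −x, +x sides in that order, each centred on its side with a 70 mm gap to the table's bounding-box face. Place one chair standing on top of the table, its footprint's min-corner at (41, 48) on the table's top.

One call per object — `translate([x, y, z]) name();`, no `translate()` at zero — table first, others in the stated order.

table();
translate([207, -345, 0]) stool();
translate([207, 935, 0]) stool();
translate([-378, 295, 0]) stool();
translate([792, 295, 0]) stool();
translate([41, 48, 747]) chair();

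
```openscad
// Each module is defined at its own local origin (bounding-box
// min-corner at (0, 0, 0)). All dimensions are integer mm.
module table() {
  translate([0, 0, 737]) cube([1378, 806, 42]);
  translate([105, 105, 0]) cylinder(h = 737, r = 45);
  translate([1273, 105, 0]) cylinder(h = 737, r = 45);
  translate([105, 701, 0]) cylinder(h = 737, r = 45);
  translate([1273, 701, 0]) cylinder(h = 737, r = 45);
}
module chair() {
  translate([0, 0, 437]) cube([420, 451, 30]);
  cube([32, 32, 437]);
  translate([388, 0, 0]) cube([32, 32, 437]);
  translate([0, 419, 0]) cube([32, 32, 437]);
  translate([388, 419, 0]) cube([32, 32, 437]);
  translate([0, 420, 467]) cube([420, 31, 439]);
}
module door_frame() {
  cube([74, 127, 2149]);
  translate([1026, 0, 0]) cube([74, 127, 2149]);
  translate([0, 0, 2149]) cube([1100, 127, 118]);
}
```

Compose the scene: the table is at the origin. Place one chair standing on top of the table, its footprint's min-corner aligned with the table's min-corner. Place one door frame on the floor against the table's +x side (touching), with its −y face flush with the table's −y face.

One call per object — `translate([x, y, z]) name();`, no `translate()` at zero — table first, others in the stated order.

table();
translate([0, 0, 779]) chair();
translate([1378, 0, 0]) door_frame();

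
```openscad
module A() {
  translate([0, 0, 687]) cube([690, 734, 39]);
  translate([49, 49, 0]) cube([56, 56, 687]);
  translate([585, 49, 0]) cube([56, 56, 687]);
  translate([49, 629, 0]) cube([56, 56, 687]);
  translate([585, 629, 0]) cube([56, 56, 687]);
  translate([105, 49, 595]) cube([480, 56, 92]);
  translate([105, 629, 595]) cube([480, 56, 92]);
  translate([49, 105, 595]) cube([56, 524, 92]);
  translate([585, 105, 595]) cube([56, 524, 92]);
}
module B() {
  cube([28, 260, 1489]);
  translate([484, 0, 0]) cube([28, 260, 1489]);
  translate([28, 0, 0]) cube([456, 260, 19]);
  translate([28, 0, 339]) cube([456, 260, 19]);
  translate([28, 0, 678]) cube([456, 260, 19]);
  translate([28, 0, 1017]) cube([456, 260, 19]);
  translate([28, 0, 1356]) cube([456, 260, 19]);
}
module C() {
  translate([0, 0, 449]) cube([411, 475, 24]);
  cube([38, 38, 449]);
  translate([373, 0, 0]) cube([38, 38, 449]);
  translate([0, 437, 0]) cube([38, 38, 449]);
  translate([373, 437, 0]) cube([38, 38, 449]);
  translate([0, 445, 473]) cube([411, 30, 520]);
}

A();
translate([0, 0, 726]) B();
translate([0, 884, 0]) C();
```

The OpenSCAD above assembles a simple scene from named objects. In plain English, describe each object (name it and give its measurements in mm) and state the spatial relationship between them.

A is a table: top 690 mm (x) × 734 mm (y), 39 mm thick, upper face at z = 726 mm, on four 56×56 mm square legs, each inset 49 mm from the nearest pair of top edges, running from z = 0 to the bottom of the top. Four apron rails, 56 mm thick and 92 mm tall, run between adjacent legs with their top edges flush with the underside of the top and their outer faces flush with the legs' outer faces.

B is a bookshelf 512 mm wide overall, 260 mm deep and 1489 mm tall. The two sides are 28 mm thick vertical panels. 5 horizontal shelves of 19 mm thickness span between the inner faces of the sides; the lowest shelf sits on the floor and shelves are stacked with a clear vertical gap of 320 mm between each pair.

C is a chair: 411×475 mm seat, 24 mm thick, top at z = 473 mm, on four 38 mm square corner legs flush with the seat edges. A 30 mm thick backrest slab spans the full seat width, extending 520 mm above the seat top, its back face flush with the seat's +y edge.

The bookshelf is on top of the table. The chair is on the floor beside the table on its +y side.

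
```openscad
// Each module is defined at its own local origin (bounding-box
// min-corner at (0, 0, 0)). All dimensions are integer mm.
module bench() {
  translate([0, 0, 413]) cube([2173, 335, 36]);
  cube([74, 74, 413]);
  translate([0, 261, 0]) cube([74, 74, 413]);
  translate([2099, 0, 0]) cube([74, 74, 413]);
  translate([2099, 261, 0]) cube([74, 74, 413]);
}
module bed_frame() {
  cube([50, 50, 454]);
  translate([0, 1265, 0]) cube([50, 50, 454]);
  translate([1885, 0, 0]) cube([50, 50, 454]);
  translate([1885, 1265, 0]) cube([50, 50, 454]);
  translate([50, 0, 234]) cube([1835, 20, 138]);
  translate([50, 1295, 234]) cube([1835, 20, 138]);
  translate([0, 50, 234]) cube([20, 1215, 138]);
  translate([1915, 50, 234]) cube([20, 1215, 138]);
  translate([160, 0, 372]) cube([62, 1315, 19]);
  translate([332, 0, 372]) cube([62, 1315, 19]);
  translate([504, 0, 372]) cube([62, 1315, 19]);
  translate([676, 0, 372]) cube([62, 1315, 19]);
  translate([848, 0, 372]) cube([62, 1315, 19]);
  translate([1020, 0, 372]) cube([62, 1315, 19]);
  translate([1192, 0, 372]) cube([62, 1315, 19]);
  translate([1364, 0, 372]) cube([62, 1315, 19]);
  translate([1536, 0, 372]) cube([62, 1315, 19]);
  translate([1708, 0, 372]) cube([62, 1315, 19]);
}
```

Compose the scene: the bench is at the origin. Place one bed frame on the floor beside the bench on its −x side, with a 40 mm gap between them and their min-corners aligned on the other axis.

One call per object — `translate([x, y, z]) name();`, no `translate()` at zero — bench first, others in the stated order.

bench();
translate([-1975, 0, 0]) bed_frame();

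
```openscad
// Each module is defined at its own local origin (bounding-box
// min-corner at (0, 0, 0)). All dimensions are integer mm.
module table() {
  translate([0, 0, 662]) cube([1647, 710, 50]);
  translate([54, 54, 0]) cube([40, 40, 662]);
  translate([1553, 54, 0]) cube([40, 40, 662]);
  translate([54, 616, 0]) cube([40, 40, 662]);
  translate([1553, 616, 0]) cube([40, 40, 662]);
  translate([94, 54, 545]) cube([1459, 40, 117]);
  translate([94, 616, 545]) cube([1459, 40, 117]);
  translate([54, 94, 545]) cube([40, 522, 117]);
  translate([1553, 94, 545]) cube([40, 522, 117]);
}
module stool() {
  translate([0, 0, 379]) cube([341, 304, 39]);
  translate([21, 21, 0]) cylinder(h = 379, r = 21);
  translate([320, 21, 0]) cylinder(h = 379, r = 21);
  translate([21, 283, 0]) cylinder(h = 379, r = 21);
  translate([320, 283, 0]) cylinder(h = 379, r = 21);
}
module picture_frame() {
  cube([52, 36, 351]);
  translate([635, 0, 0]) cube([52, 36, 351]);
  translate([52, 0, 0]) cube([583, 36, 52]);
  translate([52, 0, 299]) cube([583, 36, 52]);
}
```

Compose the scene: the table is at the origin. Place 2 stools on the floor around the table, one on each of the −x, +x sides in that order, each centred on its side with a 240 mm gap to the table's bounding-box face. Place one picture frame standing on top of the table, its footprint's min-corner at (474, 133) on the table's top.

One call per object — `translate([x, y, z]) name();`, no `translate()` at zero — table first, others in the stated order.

table();
translate([-581, 203, 0]) stool();
translate([1887, 203, 0]) stool();
translate([474, 133, 712]) picture_frame();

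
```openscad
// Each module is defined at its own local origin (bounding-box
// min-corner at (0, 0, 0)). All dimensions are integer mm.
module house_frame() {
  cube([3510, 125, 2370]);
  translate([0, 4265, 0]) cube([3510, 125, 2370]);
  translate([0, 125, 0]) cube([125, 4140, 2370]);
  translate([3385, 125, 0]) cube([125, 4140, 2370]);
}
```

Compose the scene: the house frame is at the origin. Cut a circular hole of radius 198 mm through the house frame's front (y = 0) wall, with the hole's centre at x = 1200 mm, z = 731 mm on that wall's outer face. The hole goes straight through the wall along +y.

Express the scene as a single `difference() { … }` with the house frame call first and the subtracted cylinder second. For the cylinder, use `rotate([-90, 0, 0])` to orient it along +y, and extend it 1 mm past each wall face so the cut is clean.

difference() {
  house_frame();
  translate([1200, -1, 731]) rotate([-90, 0, 0]) cylinder(h = 127, r = 198);
}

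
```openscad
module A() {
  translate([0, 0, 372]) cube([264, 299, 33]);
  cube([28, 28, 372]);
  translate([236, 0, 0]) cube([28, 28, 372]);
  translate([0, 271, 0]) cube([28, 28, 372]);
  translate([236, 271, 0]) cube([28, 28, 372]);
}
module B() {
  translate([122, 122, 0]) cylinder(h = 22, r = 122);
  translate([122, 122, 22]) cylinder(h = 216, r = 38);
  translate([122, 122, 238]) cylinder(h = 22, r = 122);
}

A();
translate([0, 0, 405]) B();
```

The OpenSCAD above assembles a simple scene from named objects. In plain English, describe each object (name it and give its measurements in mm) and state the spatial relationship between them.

A is a four-legged stool. The seat is a 264×299×33 mm slab whose top surface is at z = 405 mm; four square legs, each 28×28 mm in cross-section, run from the floor (z = 0) to the underside of the seat, each flush with a corner of the seat.

B is a spool: two coaxial disc flanges of radius 122 mm and thickness 22 mm, joined by a core cylinder of radius 38 mm and height 216 mm. The lower flange rests on z = 0 and the three cylinders share a vertical axis.

The spool is on top of the stool.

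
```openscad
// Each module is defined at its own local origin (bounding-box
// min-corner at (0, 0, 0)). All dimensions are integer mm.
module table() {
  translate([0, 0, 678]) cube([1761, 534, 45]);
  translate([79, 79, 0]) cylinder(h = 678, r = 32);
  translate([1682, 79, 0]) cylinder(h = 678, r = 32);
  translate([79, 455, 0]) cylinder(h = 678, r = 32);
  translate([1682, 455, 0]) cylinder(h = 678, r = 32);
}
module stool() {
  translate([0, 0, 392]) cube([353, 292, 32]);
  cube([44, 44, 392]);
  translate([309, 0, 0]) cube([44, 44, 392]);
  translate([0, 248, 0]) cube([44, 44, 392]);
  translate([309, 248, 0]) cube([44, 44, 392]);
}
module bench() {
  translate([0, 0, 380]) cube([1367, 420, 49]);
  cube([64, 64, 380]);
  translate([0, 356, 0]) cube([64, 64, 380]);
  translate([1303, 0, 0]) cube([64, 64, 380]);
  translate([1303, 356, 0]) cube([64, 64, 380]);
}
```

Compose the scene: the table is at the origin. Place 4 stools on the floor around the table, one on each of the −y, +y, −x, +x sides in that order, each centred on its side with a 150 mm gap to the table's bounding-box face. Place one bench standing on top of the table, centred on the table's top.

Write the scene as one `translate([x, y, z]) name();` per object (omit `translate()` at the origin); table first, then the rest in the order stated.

table();
translate([704, -442, 0]) stool();
translate([704, 684, 0]) stool();
translate([-503, 121, 0]) stool();
translate([1911, 121, 0]) stool();
translate([197, 57, 723]) bench();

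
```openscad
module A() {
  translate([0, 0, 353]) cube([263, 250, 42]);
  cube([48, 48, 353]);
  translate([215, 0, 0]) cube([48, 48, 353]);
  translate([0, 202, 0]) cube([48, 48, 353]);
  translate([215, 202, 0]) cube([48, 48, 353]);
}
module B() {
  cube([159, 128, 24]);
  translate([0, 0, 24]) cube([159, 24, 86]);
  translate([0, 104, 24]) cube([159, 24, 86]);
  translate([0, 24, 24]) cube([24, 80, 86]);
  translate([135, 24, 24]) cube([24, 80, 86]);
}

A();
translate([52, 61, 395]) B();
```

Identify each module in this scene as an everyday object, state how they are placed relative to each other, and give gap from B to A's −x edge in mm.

A is a stool. B is an open box. The open box is on top of the stool, centred. The gap from the open box to the stool's −x edge is 52 mm.

The open box's min-x is at 52; the stool's min-x is 0; gap = 52 mm.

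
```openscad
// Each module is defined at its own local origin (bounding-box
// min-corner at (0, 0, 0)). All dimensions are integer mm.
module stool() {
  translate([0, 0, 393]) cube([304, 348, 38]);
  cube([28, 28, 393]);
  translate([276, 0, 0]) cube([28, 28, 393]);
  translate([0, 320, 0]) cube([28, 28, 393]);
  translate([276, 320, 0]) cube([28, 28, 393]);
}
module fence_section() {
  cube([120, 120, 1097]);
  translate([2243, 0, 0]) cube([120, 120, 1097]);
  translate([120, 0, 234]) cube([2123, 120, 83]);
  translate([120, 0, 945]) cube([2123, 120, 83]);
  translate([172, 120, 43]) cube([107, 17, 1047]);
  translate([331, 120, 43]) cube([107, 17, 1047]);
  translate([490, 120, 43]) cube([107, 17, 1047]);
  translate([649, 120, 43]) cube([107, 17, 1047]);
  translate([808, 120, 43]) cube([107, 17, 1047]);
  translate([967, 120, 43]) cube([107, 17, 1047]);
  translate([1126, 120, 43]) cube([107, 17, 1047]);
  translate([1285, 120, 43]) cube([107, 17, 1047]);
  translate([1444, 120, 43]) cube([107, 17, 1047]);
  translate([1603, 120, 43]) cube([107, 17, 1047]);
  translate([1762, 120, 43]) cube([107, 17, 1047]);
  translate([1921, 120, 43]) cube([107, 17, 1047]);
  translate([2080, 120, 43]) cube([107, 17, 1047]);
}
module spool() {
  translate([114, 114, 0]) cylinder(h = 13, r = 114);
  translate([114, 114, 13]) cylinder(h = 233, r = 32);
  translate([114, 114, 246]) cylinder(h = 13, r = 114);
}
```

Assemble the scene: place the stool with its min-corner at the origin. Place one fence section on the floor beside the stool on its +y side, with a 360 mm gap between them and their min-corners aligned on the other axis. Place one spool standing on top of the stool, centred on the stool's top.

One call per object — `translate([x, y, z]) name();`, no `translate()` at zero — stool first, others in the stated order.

stool();
translate([0, 708, 0]) fence_section();
translate([38, 60, 431]) spool();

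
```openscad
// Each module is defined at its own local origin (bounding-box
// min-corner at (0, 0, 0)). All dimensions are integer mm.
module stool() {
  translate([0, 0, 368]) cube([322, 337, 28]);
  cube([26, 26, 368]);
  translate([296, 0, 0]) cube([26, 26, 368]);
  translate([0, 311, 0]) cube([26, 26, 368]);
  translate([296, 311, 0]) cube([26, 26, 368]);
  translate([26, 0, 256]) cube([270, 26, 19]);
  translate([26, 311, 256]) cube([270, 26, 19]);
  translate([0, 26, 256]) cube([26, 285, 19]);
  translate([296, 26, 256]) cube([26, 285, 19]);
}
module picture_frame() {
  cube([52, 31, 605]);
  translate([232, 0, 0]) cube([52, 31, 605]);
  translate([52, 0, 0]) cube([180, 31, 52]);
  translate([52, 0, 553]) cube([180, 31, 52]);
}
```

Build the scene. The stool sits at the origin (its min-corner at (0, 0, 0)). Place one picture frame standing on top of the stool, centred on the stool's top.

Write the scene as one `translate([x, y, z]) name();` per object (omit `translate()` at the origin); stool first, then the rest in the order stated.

stool();
translate([19, 153, 396]) picture_frame();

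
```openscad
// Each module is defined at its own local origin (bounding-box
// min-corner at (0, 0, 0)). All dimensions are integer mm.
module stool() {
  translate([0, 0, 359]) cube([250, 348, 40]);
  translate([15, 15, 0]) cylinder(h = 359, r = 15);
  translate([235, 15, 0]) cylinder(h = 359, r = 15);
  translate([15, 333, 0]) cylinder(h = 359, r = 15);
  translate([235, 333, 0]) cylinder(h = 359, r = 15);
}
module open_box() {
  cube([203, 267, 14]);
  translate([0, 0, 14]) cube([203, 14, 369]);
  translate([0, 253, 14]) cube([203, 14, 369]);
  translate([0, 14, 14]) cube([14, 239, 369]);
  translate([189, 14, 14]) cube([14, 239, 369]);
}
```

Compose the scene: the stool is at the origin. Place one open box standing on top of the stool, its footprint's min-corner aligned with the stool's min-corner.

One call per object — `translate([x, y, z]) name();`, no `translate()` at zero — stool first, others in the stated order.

stool();
translate([0, 0, 399]) open_box();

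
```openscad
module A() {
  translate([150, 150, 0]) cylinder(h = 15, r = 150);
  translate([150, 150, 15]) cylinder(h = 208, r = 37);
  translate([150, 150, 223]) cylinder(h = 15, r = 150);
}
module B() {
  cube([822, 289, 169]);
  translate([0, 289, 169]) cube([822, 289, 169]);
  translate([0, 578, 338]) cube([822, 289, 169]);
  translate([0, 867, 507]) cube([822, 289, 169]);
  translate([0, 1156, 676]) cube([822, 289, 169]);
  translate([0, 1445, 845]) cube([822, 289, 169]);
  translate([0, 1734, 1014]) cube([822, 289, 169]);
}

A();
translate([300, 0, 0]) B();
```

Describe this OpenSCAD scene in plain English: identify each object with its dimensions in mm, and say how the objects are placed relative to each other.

A is a spool: two coaxial disc flanges of radius 150 mm and thickness 15 mm, joined by a core cylinder of radius 37 mm and height 208 mm. The lower flange rests on z = 0 and the three cylinders share a vertical axis.

B is a straight staircase of 7 solid steps. Each step is 822 mm wide (x), 289 mm deep (y, the going) and 169 mm tall (the rise). The first step rests on the floor; each subsequent step sits one going further in +y and one rise higher in +z, directly behind and above the previous step with no overlap.

The staircase is against the spool's +x side, with their −y faces flush.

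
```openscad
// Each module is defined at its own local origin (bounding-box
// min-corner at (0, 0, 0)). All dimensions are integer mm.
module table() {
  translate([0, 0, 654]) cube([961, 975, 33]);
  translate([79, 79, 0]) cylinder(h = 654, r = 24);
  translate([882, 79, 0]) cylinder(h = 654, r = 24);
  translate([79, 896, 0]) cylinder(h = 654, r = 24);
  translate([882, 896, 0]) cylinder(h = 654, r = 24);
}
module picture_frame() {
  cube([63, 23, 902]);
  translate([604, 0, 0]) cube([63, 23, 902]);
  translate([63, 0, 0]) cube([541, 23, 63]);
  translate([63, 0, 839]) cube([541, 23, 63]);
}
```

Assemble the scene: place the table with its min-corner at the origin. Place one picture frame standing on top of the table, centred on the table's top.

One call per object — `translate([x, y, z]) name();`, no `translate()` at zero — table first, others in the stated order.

table();
translate([147, 476, 687]) picture_frame();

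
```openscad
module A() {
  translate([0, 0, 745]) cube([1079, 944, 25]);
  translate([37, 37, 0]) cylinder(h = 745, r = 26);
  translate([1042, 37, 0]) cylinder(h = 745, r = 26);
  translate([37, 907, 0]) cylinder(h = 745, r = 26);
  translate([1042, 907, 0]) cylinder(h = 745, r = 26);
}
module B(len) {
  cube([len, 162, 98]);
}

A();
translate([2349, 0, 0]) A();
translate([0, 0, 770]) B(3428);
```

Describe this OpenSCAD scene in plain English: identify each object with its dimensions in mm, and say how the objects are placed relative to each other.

A is a rectangular dining table. The top is 1079×944×25 mm with its upper surface at z = 770 mm. It stands on four round legs of 52 mm diameter, each leg's bounding box inset 11 mm from the nearest pair of top edges, running from the floor to the underside of the top.

B is a rectangular beam 3428 mm long (x), 162 mm deep (y), 98 mm thick (z).

The beam spans the tops of two tables placed 1270 mm apart, resting at z = 770 mm.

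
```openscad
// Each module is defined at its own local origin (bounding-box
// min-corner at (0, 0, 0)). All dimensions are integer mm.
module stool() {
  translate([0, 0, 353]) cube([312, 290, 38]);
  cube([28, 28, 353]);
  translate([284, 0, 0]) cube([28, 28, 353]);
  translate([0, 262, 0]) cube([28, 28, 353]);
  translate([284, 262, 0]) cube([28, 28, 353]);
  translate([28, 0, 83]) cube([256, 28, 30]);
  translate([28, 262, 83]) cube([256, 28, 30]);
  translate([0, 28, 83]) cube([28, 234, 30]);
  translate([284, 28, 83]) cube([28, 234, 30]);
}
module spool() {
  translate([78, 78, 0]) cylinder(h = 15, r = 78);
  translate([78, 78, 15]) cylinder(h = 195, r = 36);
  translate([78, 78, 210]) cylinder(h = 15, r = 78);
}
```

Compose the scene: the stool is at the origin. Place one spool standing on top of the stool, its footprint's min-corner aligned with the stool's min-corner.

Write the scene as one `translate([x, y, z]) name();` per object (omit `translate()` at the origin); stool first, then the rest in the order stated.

stool();
translate([0, 0, 391]) spool();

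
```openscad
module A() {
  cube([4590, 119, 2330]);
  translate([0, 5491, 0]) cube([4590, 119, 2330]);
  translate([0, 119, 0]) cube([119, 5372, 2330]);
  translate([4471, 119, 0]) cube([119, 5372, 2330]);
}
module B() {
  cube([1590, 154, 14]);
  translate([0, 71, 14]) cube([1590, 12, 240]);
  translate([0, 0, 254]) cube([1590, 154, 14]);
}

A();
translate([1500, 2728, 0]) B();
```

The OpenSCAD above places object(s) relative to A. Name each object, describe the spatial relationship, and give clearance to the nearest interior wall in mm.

Clearances: x = 1381, y = 2609; minimum 1381 mm.

A is a house frame. B is an I-beam. The I-beam sits inside the house frame, centred. The clearance to the nearest interior wall is 1381 mm.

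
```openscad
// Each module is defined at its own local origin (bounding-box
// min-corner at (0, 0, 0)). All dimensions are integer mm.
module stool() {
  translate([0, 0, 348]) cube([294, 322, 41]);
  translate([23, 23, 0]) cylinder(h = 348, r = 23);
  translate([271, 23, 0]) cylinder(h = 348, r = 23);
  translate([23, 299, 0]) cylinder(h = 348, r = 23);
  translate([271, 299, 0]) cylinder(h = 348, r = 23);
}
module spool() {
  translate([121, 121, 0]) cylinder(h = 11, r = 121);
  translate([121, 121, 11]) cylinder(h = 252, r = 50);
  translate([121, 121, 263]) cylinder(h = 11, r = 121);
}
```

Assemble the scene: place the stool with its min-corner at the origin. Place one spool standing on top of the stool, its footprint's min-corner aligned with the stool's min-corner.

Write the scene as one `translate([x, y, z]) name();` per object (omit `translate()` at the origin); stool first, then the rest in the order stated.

stool();
translate([0, 0, 389]) spool();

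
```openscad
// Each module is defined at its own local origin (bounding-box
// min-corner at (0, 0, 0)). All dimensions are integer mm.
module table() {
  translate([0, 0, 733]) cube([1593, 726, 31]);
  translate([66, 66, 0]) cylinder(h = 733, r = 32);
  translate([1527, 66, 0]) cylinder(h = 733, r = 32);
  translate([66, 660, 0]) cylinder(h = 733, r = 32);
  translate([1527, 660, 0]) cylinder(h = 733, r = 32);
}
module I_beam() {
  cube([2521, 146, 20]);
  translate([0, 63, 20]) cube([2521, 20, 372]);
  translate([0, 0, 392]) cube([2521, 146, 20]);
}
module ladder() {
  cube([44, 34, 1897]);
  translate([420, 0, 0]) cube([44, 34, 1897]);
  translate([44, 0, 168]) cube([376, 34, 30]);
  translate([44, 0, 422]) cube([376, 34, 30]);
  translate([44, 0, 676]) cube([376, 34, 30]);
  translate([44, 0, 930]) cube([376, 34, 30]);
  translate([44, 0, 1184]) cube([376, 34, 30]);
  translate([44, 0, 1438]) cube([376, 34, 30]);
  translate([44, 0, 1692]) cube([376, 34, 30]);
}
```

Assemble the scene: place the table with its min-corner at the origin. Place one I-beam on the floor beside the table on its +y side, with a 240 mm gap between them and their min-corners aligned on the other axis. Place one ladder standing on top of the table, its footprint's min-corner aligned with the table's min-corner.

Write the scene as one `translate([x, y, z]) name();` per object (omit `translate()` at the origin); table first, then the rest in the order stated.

table();
translate([0, 966, 0]) I_beam();
translate([0, 0, 764]) ladder();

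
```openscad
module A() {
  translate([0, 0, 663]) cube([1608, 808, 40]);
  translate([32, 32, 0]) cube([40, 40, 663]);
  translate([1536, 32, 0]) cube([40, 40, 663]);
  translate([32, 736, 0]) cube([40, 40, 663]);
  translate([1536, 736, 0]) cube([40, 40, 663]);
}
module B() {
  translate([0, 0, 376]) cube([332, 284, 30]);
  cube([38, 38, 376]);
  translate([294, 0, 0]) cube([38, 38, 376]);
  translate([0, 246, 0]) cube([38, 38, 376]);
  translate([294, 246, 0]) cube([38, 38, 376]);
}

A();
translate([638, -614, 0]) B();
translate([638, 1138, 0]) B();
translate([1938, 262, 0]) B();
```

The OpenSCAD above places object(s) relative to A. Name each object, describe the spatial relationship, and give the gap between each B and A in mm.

Each stool's nearest face is 330 mm from the table's bounding box.

A is a table. B is a stool. Three stools sit around the table at the −y, +y, +x sides. The gap between each stool and the table is 330 mm.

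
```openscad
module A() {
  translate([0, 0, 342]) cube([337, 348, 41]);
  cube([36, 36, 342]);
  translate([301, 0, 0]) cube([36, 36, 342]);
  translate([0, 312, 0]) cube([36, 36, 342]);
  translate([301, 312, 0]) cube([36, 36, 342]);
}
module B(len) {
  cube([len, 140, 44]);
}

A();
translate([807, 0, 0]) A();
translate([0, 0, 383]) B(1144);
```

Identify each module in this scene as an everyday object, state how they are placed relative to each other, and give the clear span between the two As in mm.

Second stool starts at x = 807; first ends at x = 337; clear span = 807 − 337 = 470 mm.

A is a stool. B is a beam. A beam spans the tops of two stools. The clear span between the two stools is 470 mm.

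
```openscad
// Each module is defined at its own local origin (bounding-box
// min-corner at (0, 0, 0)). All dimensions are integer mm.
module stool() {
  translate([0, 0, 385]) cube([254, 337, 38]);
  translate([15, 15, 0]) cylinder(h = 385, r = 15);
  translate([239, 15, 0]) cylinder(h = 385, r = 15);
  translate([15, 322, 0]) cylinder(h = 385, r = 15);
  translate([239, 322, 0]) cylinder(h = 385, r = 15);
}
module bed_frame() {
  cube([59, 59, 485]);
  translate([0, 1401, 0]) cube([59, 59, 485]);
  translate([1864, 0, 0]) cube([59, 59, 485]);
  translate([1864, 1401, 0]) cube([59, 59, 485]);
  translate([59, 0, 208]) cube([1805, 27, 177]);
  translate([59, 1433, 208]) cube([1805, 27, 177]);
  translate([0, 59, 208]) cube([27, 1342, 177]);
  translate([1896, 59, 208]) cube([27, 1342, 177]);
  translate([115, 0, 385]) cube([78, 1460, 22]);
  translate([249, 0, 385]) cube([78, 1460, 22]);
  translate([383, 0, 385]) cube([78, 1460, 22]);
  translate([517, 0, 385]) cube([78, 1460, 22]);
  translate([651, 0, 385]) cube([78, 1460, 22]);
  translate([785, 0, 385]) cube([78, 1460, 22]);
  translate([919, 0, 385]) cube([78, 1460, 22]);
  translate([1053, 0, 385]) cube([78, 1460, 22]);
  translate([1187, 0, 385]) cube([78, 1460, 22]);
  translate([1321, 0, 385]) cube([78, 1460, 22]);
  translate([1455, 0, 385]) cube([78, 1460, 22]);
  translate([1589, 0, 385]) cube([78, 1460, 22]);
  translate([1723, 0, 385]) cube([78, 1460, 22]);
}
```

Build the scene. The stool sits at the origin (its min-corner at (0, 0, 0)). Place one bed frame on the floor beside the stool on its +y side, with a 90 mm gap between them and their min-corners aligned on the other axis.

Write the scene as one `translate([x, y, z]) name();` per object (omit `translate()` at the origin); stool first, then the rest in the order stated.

stool();
translate([0, 427, 0]) bed_frame();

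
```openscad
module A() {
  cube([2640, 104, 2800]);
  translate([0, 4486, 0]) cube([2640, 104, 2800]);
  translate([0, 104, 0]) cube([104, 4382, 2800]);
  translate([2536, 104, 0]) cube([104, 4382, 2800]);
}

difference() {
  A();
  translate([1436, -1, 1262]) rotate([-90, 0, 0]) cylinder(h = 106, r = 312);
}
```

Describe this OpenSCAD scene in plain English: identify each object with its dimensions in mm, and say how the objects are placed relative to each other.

A is a box-shaped house frame (walls only): outside footprint 2640×4590 mm, wall height 2800 mm, wall thickness 104 mm. The two y-facing walls run the full x-width; the two x-facing walls fit between the inner faces of the y-facing walls.

The house frame has a circular hole of radius 312 mm through its front wall, centred at (x = 1436, z = 1262).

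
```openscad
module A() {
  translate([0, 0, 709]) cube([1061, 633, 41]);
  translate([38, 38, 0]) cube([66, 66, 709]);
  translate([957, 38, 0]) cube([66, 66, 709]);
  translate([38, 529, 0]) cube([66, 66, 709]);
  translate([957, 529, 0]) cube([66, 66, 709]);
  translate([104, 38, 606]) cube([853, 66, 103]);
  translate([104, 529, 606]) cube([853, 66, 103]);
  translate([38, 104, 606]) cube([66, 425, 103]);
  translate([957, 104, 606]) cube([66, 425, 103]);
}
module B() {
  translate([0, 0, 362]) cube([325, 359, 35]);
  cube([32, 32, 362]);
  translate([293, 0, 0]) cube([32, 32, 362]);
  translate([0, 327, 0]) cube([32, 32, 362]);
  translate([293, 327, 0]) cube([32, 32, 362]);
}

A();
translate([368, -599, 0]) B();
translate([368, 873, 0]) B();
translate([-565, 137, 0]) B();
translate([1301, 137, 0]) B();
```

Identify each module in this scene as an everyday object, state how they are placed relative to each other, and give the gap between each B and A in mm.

A is a table. B is a stool. Four stools sit around the table at the −y, +y, −x, +x sides. The gap between each stool and the table is 240 mm.

Each stool's nearest face is 240 mm from the table's bounding box.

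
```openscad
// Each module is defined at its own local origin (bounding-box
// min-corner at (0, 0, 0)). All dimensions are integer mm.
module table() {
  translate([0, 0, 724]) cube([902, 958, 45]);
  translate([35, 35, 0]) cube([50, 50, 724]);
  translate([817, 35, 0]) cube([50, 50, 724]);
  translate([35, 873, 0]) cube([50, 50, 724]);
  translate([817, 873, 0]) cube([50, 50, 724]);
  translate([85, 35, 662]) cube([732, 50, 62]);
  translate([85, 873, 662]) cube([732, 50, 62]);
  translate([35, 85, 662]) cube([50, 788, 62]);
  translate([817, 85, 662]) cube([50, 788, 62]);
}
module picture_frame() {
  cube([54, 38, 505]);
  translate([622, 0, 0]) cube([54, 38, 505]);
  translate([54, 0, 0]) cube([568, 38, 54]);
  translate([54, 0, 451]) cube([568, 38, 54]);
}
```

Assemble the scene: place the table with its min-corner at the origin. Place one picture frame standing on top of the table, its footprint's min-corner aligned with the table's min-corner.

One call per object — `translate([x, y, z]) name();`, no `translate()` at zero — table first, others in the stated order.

table();
translate([0, 0, 769]) picture_frame();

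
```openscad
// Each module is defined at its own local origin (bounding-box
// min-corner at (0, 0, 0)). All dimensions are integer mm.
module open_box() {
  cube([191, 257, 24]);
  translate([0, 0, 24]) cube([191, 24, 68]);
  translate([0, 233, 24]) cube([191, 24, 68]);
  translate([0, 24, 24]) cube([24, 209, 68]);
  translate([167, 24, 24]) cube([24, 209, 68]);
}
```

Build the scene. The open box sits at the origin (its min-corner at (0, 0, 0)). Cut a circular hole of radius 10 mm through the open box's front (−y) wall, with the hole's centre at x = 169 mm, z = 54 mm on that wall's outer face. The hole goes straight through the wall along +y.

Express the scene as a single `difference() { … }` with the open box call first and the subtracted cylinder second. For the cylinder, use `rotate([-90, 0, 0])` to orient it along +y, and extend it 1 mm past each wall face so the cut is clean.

difference() {
  open_box();
  translate([169, -1, 54]) rotate([-90, 0, 0]) cylinder(h = 26, r = 10);
}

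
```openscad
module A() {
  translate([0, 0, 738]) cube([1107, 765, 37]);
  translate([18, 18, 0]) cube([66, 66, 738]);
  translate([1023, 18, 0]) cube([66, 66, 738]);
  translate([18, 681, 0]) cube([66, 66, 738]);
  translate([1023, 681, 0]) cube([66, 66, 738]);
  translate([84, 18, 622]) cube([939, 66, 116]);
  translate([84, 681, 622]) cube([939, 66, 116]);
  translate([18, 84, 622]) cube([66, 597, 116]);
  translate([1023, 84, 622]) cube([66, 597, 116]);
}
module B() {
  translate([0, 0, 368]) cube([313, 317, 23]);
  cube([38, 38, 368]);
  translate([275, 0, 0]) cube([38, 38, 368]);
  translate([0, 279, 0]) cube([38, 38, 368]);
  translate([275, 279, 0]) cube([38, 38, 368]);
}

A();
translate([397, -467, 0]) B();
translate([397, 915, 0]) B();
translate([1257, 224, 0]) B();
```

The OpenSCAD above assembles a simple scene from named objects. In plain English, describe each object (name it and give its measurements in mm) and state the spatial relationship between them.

A is a rectangular dining table. The top is 1107×765×37 mm with its upper surface at z = 775 mm. It stands on four 66×66 mm square legs, each inset 18 mm from the nearest pair of top edges, running from the floor to the underside of the top. Four apron rails, 66 mm thick and 116 mm tall, run between adjacent legs with their top edges flush with the underside of the top and their outer faces flush with the legs' outer faces.

B is a simple wooden stool: a rectangular seat 313 mm (x) by 317 mm (y), 23 mm thick, top face at z = 391 mm, on four square legs, each 38×38 mm in cross-section. The legs rest on z = 0, each flush with a corner of the seat.

Three stools sit around the table at the −y, +y, +x sides.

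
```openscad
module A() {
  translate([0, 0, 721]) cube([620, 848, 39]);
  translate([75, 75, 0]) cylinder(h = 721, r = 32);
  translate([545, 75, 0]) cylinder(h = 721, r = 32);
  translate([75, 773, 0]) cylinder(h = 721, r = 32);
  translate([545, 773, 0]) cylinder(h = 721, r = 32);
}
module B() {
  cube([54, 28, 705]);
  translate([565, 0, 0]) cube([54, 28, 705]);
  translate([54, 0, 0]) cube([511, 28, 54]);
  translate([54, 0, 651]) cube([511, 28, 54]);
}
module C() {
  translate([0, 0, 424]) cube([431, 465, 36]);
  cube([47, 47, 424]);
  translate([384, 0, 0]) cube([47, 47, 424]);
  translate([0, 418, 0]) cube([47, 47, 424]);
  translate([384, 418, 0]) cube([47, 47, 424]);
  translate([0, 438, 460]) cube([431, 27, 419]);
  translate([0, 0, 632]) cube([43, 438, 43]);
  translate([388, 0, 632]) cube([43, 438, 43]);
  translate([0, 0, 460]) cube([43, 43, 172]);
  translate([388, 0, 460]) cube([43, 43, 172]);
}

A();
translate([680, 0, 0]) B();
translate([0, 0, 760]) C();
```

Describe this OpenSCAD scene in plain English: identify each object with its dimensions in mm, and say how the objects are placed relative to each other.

A is a table with a 620×848 mm rectangular top, 39 mm thick, top surface at z = 760 mm, supported by four round legs of 64 mm diameter, each leg's bounding box inset 43 mm from the nearest pair of top edges, running from the floor.

B is a rectangular picture frame lying in the x–z plane (depth along y). The opening is 511 mm wide (x) by 597 mm tall (z), surrounded by a border 54 mm wide on all four sides. The frame is 28 mm deep and is made of two full-height vertical stiles with two horizontal rails fitted between them.

C is a chair: 431×465 mm seat, 36 mm thick, top at z = 460 mm, on four 47 mm square corner legs flush with the seat edges. A 27 mm thick backrest slab spans the full seat width, extending 419 mm above the seat top, its back face flush with the seat's +y edge. Two armrests of 43×43 mm section run along each side from the seat's front edge to the front of the backrest, top faces 215 mm above the seat top and outer faces flush with the seat's x-edges; a 43×43 mm post under the front of each armrest stands on the seat at the front corner.

The picture frame is on the floor beside the table on its +x side. The chair is on top of the table.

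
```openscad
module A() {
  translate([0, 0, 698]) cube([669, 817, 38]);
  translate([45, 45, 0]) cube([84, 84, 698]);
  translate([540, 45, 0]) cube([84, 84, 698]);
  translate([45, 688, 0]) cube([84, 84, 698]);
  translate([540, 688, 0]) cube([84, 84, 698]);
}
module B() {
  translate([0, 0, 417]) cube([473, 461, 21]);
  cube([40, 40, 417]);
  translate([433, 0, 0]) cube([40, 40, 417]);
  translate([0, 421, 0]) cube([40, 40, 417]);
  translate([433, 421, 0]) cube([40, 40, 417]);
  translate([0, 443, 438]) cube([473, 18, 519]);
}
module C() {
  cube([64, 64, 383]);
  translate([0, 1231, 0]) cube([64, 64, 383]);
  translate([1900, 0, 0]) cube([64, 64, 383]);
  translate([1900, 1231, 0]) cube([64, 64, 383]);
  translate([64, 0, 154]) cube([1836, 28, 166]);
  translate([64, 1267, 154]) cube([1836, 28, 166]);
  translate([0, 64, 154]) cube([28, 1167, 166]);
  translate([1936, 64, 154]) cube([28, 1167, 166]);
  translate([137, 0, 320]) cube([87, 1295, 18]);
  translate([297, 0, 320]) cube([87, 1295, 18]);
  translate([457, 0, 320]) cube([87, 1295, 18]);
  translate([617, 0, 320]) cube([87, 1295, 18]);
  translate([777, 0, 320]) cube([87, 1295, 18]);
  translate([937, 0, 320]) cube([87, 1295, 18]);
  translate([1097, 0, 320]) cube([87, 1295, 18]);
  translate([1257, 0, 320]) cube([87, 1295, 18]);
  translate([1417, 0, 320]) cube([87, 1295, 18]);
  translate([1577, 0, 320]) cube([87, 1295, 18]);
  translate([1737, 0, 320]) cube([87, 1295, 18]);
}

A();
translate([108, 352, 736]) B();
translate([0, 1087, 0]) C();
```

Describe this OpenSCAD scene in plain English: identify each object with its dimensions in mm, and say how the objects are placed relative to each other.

A is a rectangular dining table. The top is 669×817×38 mm with its upper surface at z = 736 mm. It stands on four 84×84 mm square legs, each inset 45 mm from the nearest pair of top edges, running from the floor to the underside of the top.

B is a chair: 473×461 mm seat, 21 mm thick, top at z = 438 mm, on four 40 mm square corner legs flush with the seat edges. A 18 mm thick backrest slab spans the full seat width, extending 519 mm above the seat top, its back face flush with the seat's +y edge.

C is a bed frame 1964 mm long (x) by 1295 mm wide (y). Four 64×64 mm corner posts, 383 mm tall, at the corners of the footprint. Four rails of 28 mm thickness and 166 mm height run between adjacent posts with their undersides at z = 154 mm, their outer faces flush with the outside of the frame (the two x-running rails run between the posts' inner faces; the two y-running rails run between the posts' inner faces). 11 slats, each 87 mm wide (x) and 18 mm thick, lie across the top of the two x-running rails, running the full 1295 mm width of the frame in y; the slats are evenly spaced along x between the inner faces of the end posts with equal gaps (rounded down to the nearest mm) at the −x end and between each pair — any rounding remainder accumulates at the +x end.

The chair is on top of the table. The bed frame is on the floor beside the table on its +y side.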